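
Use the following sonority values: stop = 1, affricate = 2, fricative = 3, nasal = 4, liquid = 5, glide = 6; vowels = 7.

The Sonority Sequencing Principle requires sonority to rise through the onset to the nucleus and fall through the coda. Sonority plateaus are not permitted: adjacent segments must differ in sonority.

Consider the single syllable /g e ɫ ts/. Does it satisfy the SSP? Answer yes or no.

Onset: /g/ is a stop (sonority 1); then the nucleus /e/ (sonority 7).
Onset profile 1-7 — rises to the nucleus.
Coda: /ɫ/ is a liquid (sonority 5), /ts/ is an affricate (sonority 2).
Coda profile 7-5-2 — falls from the nucleus.

yes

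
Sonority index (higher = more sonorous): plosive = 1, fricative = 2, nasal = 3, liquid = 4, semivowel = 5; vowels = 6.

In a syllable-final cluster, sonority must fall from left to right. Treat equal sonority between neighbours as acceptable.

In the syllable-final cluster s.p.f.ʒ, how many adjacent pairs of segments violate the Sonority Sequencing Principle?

/s/ is a fricative (sonority 2).
/p/ is a plosive (sonority 1).
/f/ is a fricative (sonority 2).
/ʒ/ is a fricative (sonority 2).
/s/→/p/: 2→1 (falls) — ok.
/p/→/f/: 1→2 (does not fall) — violation.
/f/→/ʒ/: 2→2 (plateau, allowed) — ok.

1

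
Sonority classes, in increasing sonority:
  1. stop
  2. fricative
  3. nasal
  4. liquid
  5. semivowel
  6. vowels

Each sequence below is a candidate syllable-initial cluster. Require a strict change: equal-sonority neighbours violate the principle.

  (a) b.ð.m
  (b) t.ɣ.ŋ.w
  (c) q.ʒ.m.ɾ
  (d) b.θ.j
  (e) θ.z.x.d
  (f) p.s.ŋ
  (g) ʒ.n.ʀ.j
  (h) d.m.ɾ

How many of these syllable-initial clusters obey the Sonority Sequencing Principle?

(a) 1-2-3 → obeys
(b) 1-2-3-5 → obeys
(c) 1-2-3-4 → obeys
(d) 1-2-5 → obeys
(e) 2-2-2-1 → violates
(f) 1-2-3 → obeys
(g) 2-3-4-5 → obeys
(h) 1-3-4 → obeys

7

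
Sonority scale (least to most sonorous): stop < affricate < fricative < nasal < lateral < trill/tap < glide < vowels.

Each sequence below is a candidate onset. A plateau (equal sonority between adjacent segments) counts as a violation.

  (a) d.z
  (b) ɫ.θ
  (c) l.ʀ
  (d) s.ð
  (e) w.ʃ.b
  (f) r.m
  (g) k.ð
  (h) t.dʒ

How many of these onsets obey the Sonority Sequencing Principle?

(a) 1-3 → obeys
(b) 5-3 → violates
(c) 5-6 → obeys
(d) 3-3 → violates
(e) 7-3-1 → violates
(f) 6-4 → violates
(g) 1-3 → obeys
(h) 1-2 → obeys

4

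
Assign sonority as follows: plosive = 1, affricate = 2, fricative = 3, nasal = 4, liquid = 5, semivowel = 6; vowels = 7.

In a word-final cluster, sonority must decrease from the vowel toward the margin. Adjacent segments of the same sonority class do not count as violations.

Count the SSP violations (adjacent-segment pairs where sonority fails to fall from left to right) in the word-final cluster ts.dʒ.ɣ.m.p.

2

/ts/ is an affricate (sonority 2).
/dʒ/ is an affricate (sonority 2).
/ɣ/ is a fricative (sonority 3).
/m/ is a nasal (sonority 4).
/p/ is a plosive (sonority 1).
/ts/→/dʒ/: 2→2 (plateau, allowed) — ok.
/dʒ/→/ɣ/: 2→3 (does not fall) — violation.
/ɣ/→/m/: 3→4 (does not fall) — violation.
/m/→/p/: 4→1 (falls) — ok.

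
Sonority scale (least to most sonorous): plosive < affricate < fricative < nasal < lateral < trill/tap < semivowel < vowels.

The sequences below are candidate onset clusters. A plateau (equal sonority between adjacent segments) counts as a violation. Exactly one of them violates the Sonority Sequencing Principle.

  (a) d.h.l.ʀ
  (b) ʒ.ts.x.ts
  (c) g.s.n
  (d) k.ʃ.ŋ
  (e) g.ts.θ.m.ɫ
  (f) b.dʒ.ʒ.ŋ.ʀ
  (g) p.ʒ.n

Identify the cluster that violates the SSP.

(a) 1-3-5-6 → obeys
(b) 3-2-3-2 → violates
(c) 1-3-4 → obeys
(d) 1-3-4 → obeys
(e) 1-2-3-4-5 → obeys
(f) 1-2-3-4-6 → obeys
(g) 1-3-4 → obeys

b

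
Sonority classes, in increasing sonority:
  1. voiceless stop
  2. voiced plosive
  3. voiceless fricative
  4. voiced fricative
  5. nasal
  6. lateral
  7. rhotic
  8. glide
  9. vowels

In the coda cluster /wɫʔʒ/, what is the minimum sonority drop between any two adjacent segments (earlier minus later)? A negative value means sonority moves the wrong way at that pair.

-3

/w/ — glide, sonority 8.
/ɫ/ — lateral, sonority 6.
/ʔ/ — voiceless stop, sonority 1.
/ʒ/ — voiced fricative, sonority 4.
/w/→/ɫ/: change +2.
/ɫ/→/ʔ/: change +5.
/ʔ/→/ʒ/: change -3.
Minimum = -3.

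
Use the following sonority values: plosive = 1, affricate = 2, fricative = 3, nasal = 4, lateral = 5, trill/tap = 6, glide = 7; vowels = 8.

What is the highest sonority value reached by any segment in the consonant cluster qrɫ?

/q/ is a plosive (sonority 1).
/r/ is a trill/tap (sonority 6).
/ɫ/ is a lateral (sonority 5).
The maximum is 6.

6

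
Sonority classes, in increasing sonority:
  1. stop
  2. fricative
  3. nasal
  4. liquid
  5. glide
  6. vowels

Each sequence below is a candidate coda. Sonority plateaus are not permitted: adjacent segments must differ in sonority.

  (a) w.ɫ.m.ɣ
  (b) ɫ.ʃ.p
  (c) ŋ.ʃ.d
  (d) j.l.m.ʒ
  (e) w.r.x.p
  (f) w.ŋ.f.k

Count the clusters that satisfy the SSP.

6

(a) w.ɫ.m.ɣ: profile 5-4-3-2 — obeys.
(b) ɫ.ʃ.p: profile 4-2-1 — obeys.
(c) ŋ.ʃ.d: profile 3-2-1 — obeys.
(d) j.l.m.ʒ: profile 5-4-3-2 — obeys.
(e) w.r.x.p: profile 5-4-2-1 — obeys.
(f) w.ŋ.f.k: profile 5-3-2-1 — obeys.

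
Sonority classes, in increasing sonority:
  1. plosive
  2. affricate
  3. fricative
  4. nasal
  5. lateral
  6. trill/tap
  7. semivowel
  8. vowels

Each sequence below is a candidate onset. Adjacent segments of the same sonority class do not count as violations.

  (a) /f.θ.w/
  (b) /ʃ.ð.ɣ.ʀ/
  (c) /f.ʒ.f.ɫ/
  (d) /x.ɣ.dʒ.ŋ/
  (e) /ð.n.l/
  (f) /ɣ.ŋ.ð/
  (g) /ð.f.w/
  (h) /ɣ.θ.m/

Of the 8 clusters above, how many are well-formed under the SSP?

(a) /f.θ.w/: profile 3-3-7 — obeys.
(b) /ʃ.ð.ɣ.ʀ/: profile 3-3-3-6 — obeys.
(c) /f.ʒ.f.ɫ/: profile 3-3-3-5 — obeys.
(d) /x.ɣ.dʒ.ŋ/: profile 3-3-2-4 — violates.
(e) /ð.n.l/: profile 3-4-5 — obeys.
(f) /ɣ.ŋ.ð/: profile 3-4-3 — violates.
(g) /ð.f.w/: profile 3-3-7 — obeys.
(h) /ɣ.θ.m/: profile 3-3-4 — obeys.

6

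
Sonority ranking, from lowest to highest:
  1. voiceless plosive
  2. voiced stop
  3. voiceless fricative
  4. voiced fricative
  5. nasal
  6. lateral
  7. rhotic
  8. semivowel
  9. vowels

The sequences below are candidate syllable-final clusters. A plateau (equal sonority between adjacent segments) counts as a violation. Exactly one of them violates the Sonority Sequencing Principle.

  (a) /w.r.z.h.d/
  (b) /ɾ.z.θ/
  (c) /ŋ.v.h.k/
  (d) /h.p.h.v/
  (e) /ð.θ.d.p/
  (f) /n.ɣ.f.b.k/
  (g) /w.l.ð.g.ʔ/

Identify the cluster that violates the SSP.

(a) /w.r.z.h.d/: profile 8-7-4-3-2 — obeys.
(b) /ɾ.z.θ/: profile 7-4-3 — obeys.
(c) /ŋ.v.h.k/: profile 5-4-3-1 — obeys.
(d) /h.p.h.v/: profile 3-1-3-4 — violates.
(e) /ð.θ.d.p/: profile 4-3-2-1 — obeys.
(f) /n.ɣ.f.b.k/: profile 5-4-3-2-1 — obeys.
(g) /w.l.ð.g.ʔ/: profile 8-6-4-2-1 — obeys.

d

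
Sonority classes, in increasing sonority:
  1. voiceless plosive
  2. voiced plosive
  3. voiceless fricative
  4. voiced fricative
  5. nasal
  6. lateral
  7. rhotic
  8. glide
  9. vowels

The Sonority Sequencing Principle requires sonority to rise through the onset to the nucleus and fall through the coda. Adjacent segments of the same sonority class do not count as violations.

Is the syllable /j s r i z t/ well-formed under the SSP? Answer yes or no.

Onset: /j/ is a glide (sonority 8), /s/ is a voiceless fricative (sonority 3), /r/ is a rhotic (sonority 7); then the nucleus /i/ (sonority 9).
Onset profile 8-3-7-9 — does not rise throughout.
Coda: /z/ is a voiced fricative (sonority 4), /t/ is a voiceless plosive (sonority 1).
Coda profile 9-4-1 — falls from the nucleus.

no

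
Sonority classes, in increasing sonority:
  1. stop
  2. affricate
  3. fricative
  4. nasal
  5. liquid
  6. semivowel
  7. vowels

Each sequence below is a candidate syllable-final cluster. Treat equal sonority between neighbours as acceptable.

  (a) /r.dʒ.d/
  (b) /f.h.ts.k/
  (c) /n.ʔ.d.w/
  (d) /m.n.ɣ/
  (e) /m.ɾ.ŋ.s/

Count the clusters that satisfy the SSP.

(a) sonority 5-2-1: well-formed.
(b) sonority 3-3-2-1: well-formed.
(c) sonority 4-1-1-6: ill-formed.
(d) sonority 4-4-3: well-formed.
(e) sonority 4-5-4-3: ill-formed.

3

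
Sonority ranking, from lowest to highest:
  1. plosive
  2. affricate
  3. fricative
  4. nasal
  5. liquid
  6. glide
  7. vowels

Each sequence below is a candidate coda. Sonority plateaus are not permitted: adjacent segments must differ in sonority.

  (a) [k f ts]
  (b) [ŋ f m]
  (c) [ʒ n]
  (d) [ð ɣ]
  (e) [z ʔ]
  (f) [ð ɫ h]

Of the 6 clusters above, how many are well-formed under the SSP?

1

(a) sonority 1-3-2: ill-formed.
(b) sonority 4-3-4: ill-formed.
(c) sonority 3-4: ill-formed.
(d) sonority 3-3: ill-formed.
(e) sonority 3-1: well-formed.
(f) sonority 3-5-3: ill-formed.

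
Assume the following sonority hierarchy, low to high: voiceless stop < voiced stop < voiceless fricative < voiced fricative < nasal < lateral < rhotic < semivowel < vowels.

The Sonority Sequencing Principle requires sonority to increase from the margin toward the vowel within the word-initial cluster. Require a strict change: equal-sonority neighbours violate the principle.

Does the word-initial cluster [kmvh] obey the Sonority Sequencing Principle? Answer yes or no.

no

/k/ — voiceless stop, sonority 1.
/m/ — nasal, sonority 5.
/v/ — voiced fricative, sonority 4.
/h/ — voiceless fricative, sonority 3.
The profile is 1-5-4-3. Between /m/ (5) and /v/ (4) sonority does not rise, so the cluster violates the SSP.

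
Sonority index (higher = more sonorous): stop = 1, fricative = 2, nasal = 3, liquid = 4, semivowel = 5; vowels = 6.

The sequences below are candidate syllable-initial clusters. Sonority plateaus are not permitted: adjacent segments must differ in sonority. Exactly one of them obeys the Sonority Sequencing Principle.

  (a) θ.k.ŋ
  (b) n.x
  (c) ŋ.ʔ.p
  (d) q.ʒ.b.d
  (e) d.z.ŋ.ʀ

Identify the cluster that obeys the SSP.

(a) 2-1-3 → violates
(b) 3-2 → violates
(c) 3-1-1 → violates
(d) 1-2-1-1 → violates
(e) 1-2-3-4 → obeys

e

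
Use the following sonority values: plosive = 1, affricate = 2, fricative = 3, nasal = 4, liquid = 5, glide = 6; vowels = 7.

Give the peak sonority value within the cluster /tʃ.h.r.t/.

/tʃ/ — affricate, sonority 2.
/h/ — fricative, sonority 3.
/r/ — liquid, sonority 5.
/t/ — plosive, sonority 1.
The maximum is 5.

5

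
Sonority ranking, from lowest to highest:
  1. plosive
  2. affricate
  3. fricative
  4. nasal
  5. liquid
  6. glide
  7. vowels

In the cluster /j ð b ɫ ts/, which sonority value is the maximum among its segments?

6

/j/: glide = 6.
/ð/: fricative = 3.
/b/: plosive = 1.
/ɫ/: liquid = 5.
/ts/: affricate = 2.
The maximum is 6.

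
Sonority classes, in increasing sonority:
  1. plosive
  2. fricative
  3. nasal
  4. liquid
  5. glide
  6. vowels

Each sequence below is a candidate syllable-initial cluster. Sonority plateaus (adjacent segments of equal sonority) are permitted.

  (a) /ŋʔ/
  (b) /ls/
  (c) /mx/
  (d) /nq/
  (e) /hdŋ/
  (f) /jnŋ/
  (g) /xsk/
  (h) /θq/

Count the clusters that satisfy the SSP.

(a) sonority 3-1: ill-formed.
(b) sonority 4-2: ill-formed.
(c) sonority 3-2: ill-formed.
(d) sonority 3-1: ill-formed.
(e) sonority 2-1-3: ill-formed.
(f) sonority 5-3-3: ill-formed.
(g) sonority 2-2-1: ill-formed.
(h) sonority 2-1: ill-formed.

0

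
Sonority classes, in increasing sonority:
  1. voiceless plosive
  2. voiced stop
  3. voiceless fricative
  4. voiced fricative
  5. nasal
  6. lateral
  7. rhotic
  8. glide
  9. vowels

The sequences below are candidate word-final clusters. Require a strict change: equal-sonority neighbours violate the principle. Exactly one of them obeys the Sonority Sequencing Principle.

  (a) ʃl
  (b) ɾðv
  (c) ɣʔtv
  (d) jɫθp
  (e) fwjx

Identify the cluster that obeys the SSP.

d

(a) ʃl: profile 3-6 — violates.
(b) ɾðv: profile 7-4-4 — violates.
(c) ɣʔtv: profile 4-1-1-4 — violates.
(d) jɫθp: profile 8-6-3-1 — obeys.
(e) fwjx: profile 3-8-8-3 — violates.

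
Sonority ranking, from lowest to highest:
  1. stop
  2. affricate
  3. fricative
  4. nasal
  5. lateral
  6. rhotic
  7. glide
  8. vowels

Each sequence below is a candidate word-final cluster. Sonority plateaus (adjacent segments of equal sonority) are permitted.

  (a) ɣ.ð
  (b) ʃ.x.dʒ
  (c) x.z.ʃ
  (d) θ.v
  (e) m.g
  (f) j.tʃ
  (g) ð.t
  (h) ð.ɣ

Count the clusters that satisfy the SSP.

8

(a) sonority 3-3: well-formed.
(b) sonority 3-3-2: well-formed.
(c) sonority 3-3-3: well-formed.
(d) sonority 3-3: well-formed.
(e) sonority 4-1: well-formed.
(f) sonority 7-2: well-formed.
(g) sonority 3-1: well-formed.
(h) sonority 3-3: well-formed.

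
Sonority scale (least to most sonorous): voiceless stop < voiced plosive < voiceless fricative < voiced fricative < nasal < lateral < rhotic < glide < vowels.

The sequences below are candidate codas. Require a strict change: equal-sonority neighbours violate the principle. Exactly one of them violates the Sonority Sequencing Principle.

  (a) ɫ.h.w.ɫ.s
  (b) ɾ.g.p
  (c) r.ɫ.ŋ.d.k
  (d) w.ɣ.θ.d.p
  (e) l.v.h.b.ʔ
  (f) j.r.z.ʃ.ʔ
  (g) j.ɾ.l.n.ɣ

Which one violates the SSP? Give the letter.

a

(a) ɫ.h.w.ɫ.s: profile 6-3-8-6-3 — violates.
(b) ɾ.g.p: profile 7-2-1 — obeys.
(c) r.ɫ.ŋ.d.k: profile 7-6-5-2-1 — obeys.
(d) w.ɣ.θ.d.p: profile 8-4-3-2-1 — obeys.
(e) l.v.h.b.ʔ: profile 6-4-3-2-1 — obeys.
(f) j.r.z.ʃ.ʔ: profile 8-7-4-3-1 — obeys.
(g) j.ɾ.l.n.ɣ: profile 8-7-6-5-4 — obeys.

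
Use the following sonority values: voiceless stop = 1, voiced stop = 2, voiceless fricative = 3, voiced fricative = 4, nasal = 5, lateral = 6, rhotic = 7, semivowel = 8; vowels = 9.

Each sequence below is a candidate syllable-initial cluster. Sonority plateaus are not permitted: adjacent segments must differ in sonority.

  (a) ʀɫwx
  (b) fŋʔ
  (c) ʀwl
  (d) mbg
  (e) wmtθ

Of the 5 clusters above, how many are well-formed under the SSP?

0

(a) ʀɫwx: profile 7-6-8-3 — violates.
(b) fŋʔ: profile 3-5-1 — violates.
(c) ʀwl: profile 7-8-6 — violates.
(d) mbg: profile 5-2-2 — violates.
(e) wmtθ: profile 8-5-1-3 — violates.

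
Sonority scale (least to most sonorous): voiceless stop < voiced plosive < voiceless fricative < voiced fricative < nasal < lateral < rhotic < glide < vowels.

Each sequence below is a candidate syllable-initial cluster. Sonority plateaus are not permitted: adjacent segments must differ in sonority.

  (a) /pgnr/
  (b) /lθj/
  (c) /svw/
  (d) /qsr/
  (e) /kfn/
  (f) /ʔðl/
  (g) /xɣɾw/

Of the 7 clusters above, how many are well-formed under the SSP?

6

(a) sonority 1-2-5-7: well-formed.
(b) sonority 6-3-8: ill-formed.
(c) sonority 3-4-8: well-formed.
(d) sonority 1-3-7: well-formed.
(e) sonority 1-3-5: well-formed.
(f) sonority 1-4-6: well-formed.
(g) sonority 3-4-7-8: well-formed.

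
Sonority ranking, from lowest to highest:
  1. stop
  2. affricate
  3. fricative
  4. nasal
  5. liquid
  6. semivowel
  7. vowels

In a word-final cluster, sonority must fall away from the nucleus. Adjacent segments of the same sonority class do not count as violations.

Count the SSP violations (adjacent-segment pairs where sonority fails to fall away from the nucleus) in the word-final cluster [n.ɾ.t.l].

2

/n/ — nasal, sonority 4.
/ɾ/ — liquid, sonority 5.
/t/ — stop, sonority 1.
/l/ — liquid, sonority 5.
/n/→/ɾ/: 4→5 (does not fall) — violation.
/ɾ/→/t/: 5→1 (falls) — ok.
/t/→/l/: 1→5 (does not fall) — violation.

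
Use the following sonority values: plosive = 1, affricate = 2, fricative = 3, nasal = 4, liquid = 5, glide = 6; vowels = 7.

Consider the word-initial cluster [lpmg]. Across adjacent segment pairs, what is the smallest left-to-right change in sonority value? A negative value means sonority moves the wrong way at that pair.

/l/ — liquid, sonority 5.
/p/ — plosive, sonority 1.
/m/ — nasal, sonority 4.
/g/ — plosive, sonority 1.
/l/→/p/: change -4.
/p/→/m/: change +3.
/m/→/g/: change -3.
Minimum = -4.

-4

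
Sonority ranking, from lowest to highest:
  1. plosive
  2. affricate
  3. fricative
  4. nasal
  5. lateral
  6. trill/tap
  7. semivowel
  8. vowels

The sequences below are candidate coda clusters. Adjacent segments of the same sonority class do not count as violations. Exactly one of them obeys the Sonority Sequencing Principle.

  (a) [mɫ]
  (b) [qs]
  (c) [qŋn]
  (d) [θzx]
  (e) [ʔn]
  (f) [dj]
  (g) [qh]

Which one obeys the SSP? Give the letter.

d

(a) 4-5 → violates
(b) 1-3 → violates
(c) 1-4-4 → violates
(d) 3-3-3 → obeys
(e) 1-4 → violates
(f) 1-7 → violates
(g) 1-3 → violates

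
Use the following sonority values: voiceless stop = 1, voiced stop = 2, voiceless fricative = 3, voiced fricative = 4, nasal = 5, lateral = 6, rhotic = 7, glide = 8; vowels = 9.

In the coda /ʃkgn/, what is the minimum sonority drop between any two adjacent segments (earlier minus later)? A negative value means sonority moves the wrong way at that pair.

-3

/ʃ/ is a voiceless fricative (sonority 3).
/k/ is a voiceless stop (sonority 1).
/g/ is a voiced stop (sonority 2).
/n/ is a nasal (sonority 5).
/ʃ/→/k/: change +2.
/k/→/g/: change -1.
/g/→/n/: change -3.
Minimum = -3.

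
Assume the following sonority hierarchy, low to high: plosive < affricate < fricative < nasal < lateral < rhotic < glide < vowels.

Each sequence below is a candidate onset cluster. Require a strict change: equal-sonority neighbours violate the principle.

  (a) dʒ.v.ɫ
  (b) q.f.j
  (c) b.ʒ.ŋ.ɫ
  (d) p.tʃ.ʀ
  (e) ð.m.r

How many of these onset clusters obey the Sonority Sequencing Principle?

5

(a) 2-3-5 → obeys
(b) 1-3-7 → obeys
(c) 1-3-4-5 → obeys
(d) 1-2-6 → obeys
(e) 3-4-6 → obeys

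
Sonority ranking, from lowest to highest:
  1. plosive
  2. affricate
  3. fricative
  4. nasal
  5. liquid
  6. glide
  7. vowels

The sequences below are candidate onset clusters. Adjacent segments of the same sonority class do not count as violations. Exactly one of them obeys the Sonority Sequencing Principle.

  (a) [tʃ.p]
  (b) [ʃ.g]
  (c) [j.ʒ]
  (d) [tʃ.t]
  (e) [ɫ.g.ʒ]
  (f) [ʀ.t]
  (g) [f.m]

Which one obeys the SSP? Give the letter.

(a) 2-1 → violates
(b) 3-1 → violates
(c) 6-3 → violates
(d) 2-1 → violates
(e) 5-1-3 → violates
(f) 5-1 → violates
(g) 3-4 → obeys

g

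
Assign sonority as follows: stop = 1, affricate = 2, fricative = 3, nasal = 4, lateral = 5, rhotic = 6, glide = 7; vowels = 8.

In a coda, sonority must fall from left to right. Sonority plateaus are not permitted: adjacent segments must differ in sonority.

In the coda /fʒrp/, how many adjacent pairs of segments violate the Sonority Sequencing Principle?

/f/ is a fricative (sonority 3).
/ʒ/ is a fricative (sonority 3).
/r/ is a rhotic (sonority 6).
/p/ is a stop (sonority 1).
/f/→/ʒ/: 3→3 (plateau) — violation.
/ʒ/→/r/: 3→6 (does not fall) — violation.
/r/→/p/: 6→1 (falls) — ok.

2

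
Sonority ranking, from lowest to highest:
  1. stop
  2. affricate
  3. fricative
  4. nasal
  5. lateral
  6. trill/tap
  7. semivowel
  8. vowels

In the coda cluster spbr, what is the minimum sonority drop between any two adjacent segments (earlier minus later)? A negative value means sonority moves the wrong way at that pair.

/s/ — fricative, sonority 3.
/p/ — stop, sonority 1.
/b/ — stop, sonority 1.
/r/ — trill/tap, sonority 6.
/s/→/p/: change +2.
/p/→/b/: change +0.
/b/→/r/: change -5.
Minimum = -5.

-5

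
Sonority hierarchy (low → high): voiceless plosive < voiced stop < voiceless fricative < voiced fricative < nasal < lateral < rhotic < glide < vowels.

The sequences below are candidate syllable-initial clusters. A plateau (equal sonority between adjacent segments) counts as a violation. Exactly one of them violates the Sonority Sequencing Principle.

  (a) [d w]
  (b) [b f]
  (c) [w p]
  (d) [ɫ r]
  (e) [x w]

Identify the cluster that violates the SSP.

c

(a) sonority 2-8: well-formed.
(b) sonority 2-3: well-formed.
(c) sonority 8-1: ill-formed.
(d) sonority 6-7: well-formed.
(e) sonority 3-8: well-formed.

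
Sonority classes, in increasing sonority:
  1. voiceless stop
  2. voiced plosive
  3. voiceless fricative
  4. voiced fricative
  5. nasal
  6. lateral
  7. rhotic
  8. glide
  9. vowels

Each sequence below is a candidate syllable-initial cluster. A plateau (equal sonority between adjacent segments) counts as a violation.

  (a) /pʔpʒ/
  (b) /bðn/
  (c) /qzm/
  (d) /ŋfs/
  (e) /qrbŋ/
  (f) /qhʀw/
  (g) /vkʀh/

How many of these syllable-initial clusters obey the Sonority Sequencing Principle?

3

(a) /pʔpʒ/: profile 1-1-1-4 — violates.
(b) /bðn/: profile 2-4-5 — obeys.
(c) /qzm/: profile 1-4-5 — obeys.
(d) /ŋfs/: profile 5-3-3 — violates.
(e) /qrbŋ/: profile 1-7-2-5 — violates.
(f) /qhʀw/: profile 1-3-7-8 — obeys.
(g) /vkʀh/: profile 4-1-7-3 — violates.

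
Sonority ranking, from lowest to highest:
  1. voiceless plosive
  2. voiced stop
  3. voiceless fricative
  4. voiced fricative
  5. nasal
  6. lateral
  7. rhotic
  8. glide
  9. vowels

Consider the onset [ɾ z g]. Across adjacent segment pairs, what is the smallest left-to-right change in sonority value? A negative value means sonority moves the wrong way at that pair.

-3

/ɾ/ — rhotic, sonority 7.
/z/ — voiced fricative, sonority 4.
/g/ — voiced stop, sonority 2.
/ɾ/→/z/: change -3.
/z/→/g/: change -2.
Minimum = -3.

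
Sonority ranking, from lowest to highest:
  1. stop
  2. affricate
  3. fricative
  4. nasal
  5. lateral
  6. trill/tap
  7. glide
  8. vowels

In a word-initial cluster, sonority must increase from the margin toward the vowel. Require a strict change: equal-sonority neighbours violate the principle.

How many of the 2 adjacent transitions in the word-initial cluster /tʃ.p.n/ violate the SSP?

/tʃ/ is an affricate (sonority 2).
/p/ is a stop (sonority 1).
/n/ is a nasal (sonority 4).
/tʃ/→/p/: 2→1 (does not rise) — violation.
/p/→/n/: 1→4 (rises) — ok.

1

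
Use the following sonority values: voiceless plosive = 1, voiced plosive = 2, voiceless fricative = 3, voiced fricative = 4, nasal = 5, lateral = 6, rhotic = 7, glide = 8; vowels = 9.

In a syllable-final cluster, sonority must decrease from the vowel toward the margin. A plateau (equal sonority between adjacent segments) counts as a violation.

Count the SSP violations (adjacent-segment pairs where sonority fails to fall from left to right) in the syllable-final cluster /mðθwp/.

1

/m/: nasal = 5.
/ð/: voiced fricative = 4.
/θ/: voiceless fricative = 3.
/w/: glide = 8.
/p/: voiceless plosive = 1.
/m/→/ð/: 5→4 (falls) — ok.
/ð/→/θ/: 4→3 (falls) — ok.
/θ/→/w/: 3→8 (does not fall) — violation.
/w/→/p/: 8→1 (falls) — ok.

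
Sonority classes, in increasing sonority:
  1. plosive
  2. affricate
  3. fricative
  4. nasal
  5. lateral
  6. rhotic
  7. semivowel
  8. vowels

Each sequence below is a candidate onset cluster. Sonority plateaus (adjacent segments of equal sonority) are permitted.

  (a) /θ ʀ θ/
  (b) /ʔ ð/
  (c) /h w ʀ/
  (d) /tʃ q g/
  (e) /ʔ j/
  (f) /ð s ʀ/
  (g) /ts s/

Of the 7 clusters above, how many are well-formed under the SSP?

(a) sonority 3-6-3: ill-formed.
(b) sonority 1-3: well-formed.
(c) sonority 3-7-6: ill-formed.
(d) sonority 2-1-1: ill-formed.
(e) sonority 1-7: well-formed.
(f) sonority 3-3-6: well-formed.
(g) sonority 2-3: well-formed.

4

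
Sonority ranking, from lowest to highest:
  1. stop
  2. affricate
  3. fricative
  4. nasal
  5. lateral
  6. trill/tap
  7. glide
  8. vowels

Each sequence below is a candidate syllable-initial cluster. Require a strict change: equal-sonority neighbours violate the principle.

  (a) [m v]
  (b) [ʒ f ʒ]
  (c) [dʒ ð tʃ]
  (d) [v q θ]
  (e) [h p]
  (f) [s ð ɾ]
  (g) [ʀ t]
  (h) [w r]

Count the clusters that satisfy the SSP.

0

(a) 4-3 → violates
(b) 3-3-3 → violates
(c) 2-3-2 → violates
(d) 3-1-3 → violates
(e) 3-1 → violates
(f) 3-3-6 → violates
(g) 6-1 → violates
(h) 7-6 → violates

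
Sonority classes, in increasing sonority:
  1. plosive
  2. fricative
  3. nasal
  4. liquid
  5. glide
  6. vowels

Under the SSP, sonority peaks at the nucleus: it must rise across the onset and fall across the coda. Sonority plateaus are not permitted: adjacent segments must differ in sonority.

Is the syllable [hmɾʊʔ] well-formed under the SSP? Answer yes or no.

Onset: /h/ is a fricative (sonority 2), /m/ is a nasal (sonority 3), /ɾ/ is a liquid (sonority 4); then the nucleus /ʊ/ (sonority 6).
Onset profile 2-3-4-6 — rises to the nucleus.
Coda: /ʔ/ is a plosive (sonority 1).
Coda profile 6-1 — falls from the nucleus.

yes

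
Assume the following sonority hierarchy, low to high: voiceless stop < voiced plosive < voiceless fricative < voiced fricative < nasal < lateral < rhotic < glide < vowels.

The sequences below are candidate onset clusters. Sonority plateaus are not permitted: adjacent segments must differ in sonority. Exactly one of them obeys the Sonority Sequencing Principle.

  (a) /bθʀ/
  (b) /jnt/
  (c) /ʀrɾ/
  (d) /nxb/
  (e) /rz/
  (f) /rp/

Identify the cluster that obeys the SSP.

a

(a) 2-3-7 → obeys
(b) 8-5-1 → violates
(c) 7-7-7 → violates
(d) 5-3-2 → violates
(e) 7-4 → violates
(f) 7-1 → violates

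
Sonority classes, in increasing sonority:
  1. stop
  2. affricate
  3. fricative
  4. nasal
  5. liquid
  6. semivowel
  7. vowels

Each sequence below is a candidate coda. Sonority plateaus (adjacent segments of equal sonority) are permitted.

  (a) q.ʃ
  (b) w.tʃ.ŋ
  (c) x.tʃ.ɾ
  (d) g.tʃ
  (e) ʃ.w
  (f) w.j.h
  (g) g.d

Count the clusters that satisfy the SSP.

2

(a) q.ʃ: profile 1-3 — violates.
(b) w.tʃ.ŋ: profile 6-2-4 — violates.
(c) x.tʃ.ɾ: profile 3-2-5 — violates.
(d) g.tʃ: profile 1-2 — violates.
(e) ʃ.w: profile 3-6 — violates.
(f) w.j.h: profile 6-6-3 — obeys.
(g) g.d: profile 1-1 — obeys.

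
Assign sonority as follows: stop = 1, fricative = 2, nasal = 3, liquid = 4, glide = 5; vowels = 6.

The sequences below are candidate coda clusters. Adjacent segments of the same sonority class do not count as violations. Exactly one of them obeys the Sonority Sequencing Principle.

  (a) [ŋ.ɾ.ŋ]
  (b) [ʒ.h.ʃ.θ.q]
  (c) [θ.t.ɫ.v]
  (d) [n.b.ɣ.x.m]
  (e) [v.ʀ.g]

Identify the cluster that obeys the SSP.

(a) sonority 3-4-3: ill-formed.
(b) sonority 2-2-2-2-1: well-formed.
(c) sonority 2-1-4-2: ill-formed.
(d) sonority 3-1-2-2-3: ill-formed.
(e) sonority 2-4-1: ill-formed.

b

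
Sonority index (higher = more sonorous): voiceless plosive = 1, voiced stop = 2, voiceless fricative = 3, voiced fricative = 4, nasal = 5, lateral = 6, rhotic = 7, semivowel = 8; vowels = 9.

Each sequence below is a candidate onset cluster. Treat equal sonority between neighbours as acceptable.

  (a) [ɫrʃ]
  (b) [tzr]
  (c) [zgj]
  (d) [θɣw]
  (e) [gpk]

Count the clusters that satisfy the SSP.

(a) [ɫrʃ]: profile 6-7-3 — violates.
(b) [tzr]: profile 1-4-7 — obeys.
(c) [zgj]: profile 4-2-8 — violates.
(d) [θɣw]: profile 3-4-8 — obeys.
(e) [gpk]: profile 2-1-1 — violates.

2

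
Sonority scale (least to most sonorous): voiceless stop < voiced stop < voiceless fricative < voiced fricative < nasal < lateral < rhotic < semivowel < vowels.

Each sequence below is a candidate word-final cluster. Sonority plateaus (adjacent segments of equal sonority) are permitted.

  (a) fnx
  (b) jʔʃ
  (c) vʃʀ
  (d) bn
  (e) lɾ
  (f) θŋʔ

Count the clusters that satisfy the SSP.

0

(a) 3-5-3 → violates
(b) 8-1-3 → violates
(c) 4-3-7 → violates
(d) 2-5 → violates
(e) 6-7 → violates
(f) 3-5-1 → violates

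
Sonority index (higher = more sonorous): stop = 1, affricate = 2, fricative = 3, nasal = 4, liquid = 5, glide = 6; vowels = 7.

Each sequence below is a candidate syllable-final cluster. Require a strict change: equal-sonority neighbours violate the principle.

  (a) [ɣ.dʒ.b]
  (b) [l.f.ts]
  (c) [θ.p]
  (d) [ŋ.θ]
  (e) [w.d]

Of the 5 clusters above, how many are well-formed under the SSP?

5

(a) [ɣ.dʒ.b]: profile 3-2-1 — obeys.
(b) [l.f.ts]: profile 5-3-2 — obeys.
(c) [θ.p]: profile 3-1 — obeys.
(d) [ŋ.θ]: profile 4-3 — obeys.
(e) [w.d]: profile 6-1 — obeys.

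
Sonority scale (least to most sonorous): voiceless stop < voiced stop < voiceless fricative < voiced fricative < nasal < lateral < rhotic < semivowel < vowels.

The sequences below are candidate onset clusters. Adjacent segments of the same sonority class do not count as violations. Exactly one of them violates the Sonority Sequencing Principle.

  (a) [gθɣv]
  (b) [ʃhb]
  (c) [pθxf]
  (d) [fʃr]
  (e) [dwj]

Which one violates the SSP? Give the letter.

b

(a) 2-3-4-4 → obeys
(b) 3-3-2 → violates
(c) 1-3-3-3 → obeys
(d) 3-3-7 → obeys
(e) 2-8-8 → obeys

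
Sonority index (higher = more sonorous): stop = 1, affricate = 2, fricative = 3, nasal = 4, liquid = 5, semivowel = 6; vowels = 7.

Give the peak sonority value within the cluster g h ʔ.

3

/g/ — stop, sonority 1.
/h/ — fricative, sonority 3.
/ʔ/ — stop, sonority 1.
The maximum is 3.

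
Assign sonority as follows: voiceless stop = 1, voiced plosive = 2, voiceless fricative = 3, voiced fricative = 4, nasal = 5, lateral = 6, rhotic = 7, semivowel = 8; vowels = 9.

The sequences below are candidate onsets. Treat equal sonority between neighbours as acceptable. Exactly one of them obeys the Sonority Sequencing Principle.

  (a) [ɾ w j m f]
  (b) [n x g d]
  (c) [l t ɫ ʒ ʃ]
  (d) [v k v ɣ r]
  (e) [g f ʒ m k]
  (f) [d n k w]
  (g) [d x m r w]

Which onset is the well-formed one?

(a) sonority 7-8-8-5-3: ill-formed.
(b) sonority 5-3-2-2: ill-formed.
(c) sonority 6-1-6-4-3: ill-formed.
(d) sonority 4-1-4-4-7: ill-formed.
(e) sonority 2-3-4-5-1: ill-formed.
(f) sonority 2-5-1-8: ill-formed.
(g) sonority 2-3-5-7-8: well-formed.

g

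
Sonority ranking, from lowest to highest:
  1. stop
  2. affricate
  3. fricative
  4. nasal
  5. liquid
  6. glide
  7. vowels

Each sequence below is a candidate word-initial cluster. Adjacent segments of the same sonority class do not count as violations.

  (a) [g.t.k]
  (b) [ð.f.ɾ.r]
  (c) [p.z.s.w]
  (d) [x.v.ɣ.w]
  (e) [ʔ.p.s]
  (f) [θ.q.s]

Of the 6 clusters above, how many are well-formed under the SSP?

5

(a) 1-1-1 → obeys
(b) 3-3-5-5 → obeys
(c) 1-3-3-6 → obeys
(d) 3-3-3-6 → obeys
(e) 1-1-3 → obeys
(f) 3-1-3 → violates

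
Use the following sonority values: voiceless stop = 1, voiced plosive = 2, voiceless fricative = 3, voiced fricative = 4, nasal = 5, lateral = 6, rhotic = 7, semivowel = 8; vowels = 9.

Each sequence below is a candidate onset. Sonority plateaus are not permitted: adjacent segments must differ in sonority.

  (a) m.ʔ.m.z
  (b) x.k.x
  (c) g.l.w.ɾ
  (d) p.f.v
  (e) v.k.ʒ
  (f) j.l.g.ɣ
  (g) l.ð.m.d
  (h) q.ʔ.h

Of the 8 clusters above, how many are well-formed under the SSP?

1

(a) m.ʔ.m.z: profile 5-1-5-4 — violates.
(b) x.k.x: profile 3-1-3 — violates.
(c) g.l.w.ɾ: profile 2-6-8-7 — violates.
(d) p.f.v: profile 1-3-4 — obeys.
(e) v.k.ʒ: profile 4-1-4 — violates.
(f) j.l.g.ɣ: profile 8-6-2-4 — violates.
(g) l.ð.m.d: profile 6-4-5-2 — violates.
(h) q.ʔ.h: profile 1-1-3 — violates.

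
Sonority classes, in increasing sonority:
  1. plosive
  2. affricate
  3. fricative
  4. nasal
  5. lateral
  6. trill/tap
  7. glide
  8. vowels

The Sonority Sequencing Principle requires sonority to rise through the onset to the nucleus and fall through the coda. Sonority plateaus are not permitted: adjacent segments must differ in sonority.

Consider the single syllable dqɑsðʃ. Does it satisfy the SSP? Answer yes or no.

no

Onset: /d/ is a plosive (sonority 1), /q/ is a plosive (sonority 1); then the nucleus /ɑ/ (sonority 8).
Onset profile 1-1-8 — does not strictly rise throughout.
Coda: /s/ is a fricative (sonority 3), /ð/ is a fricative (sonority 3), /ʃ/ is a fricative (sonority 3).
Coda profile 8-3-3-3 — does not strictly fall throughout.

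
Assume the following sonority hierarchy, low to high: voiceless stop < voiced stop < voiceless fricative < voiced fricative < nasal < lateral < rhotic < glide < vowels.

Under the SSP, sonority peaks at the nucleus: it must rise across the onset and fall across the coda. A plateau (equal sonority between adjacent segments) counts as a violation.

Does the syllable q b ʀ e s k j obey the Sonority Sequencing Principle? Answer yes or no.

no

Onset: /q/ is a voiceless stop (sonority 1), /b/ is a voiced stop (sonority 2), /ʀ/ is a rhotic (sonority 7); then the nucleus /e/ (sonority 9).
Onset profile 1-2-7-9 — rises to the nucleus.
Coda: /s/ is a voiceless fricative (sonority 3), /k/ is a voiceless stop (sonority 1), /j/ is a glide (sonority 8).
Coda profile 9-3-1-8 — does not strictly fall throughout.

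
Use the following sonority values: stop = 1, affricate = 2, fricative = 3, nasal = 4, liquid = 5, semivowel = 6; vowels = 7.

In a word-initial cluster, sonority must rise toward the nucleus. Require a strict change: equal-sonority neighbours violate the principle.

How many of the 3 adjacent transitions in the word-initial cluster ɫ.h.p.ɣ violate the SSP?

/ɫ/ — liquid, sonority 5.
/h/ — fricative, sonority 3.
/p/ — stop, sonority 1.
/ɣ/ — fricative, sonority 3.
/ɫ/→/h/: 5→3 (does not rise) — violation.
/h/→/p/: 3→1 (does not rise) — violation.
/p/→/ɣ/: 1→3 (rises) — ok.

2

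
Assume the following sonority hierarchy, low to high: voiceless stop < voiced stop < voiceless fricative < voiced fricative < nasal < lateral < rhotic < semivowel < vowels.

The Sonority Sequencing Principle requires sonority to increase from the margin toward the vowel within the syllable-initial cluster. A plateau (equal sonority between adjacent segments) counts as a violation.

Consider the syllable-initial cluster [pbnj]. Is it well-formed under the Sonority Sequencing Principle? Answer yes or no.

/p/ is a voiceless stop (sonority 1).
/b/ is a voiced stop (sonority 2).
/n/ is a nasal (sonority 5).
/j/ is a semivowel (sonority 8).
The profile 1-2-5-8 strictly rises, so the syllable-initial cluster satisfies the SSP.

yes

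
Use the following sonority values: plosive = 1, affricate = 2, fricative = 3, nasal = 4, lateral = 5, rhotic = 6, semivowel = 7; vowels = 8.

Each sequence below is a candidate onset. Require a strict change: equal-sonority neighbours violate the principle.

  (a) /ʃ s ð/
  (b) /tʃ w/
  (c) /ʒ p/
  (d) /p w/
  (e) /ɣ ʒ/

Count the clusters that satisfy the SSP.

(a) 3-3-3 → violates
(b) 2-7 → obeys
(c) 3-1 → violates
(d) 1-7 → obeys
(e) 3-3 → violates

2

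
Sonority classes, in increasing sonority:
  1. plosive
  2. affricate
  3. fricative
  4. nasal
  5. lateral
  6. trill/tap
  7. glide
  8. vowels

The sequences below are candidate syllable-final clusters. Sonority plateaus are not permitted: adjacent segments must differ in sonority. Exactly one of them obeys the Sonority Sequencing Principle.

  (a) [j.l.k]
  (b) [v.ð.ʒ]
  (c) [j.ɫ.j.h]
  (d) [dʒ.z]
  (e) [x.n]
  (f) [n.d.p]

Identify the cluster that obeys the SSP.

a

(a) 7-5-1 → obeys
(b) 3-3-3 → violates
(c) 7-5-7-3 → violates
(d) 2-3 → violates
(e) 3-4 → violates
(f) 4-1-1 → violates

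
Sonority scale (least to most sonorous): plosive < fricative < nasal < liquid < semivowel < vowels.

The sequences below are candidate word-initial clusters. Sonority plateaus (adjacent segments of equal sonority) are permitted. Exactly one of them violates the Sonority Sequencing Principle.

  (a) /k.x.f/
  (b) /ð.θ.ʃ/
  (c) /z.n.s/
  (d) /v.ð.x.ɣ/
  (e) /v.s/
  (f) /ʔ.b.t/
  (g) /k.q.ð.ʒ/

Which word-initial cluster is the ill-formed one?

(a) /k.x.f/: profile 1-2-2 — obeys.
(b) /ð.θ.ʃ/: profile 2-2-2 — obeys.
(c) /z.n.s/: profile 2-3-2 — violates.
(d) /v.ð.x.ɣ/: profile 2-2-2-2 — obeys.
(e) /v.s/: profile 2-2 — obeys.
(f) /ʔ.b.t/: profile 1-1-1 — obeys.
(g) /k.q.ð.ʒ/: profile 1-1-2-2 — obeys.

c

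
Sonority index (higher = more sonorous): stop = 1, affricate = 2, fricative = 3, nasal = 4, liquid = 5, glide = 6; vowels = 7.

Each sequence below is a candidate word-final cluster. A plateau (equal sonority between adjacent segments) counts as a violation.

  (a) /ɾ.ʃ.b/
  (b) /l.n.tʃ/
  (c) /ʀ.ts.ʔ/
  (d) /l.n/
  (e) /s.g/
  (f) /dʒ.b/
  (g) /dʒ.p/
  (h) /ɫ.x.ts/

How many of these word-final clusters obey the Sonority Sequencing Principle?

8

(a) 5-3-1 → obeys
(b) 5-4-2 → obeys
(c) 5-2-1 → obeys
(d) 5-4 → obeys
(e) 3-1 → obeys
(f) 2-1 → obeys
(g) 2-1 → obeys
(h) 5-3-2 → obeys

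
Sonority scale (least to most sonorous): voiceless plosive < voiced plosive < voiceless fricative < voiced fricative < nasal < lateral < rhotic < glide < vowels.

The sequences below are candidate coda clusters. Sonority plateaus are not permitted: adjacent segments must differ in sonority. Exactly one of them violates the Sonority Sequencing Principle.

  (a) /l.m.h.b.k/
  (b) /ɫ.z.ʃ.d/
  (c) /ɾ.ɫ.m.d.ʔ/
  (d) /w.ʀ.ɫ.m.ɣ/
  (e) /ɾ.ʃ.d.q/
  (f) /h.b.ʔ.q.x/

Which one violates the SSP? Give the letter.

f

(a) sonority 6-5-3-2-1: well-formed.
(b) sonority 6-4-3-2: well-formed.
(c) sonority 7-6-5-2-1: well-formed.
(d) sonority 8-7-6-5-4: well-formed.
(e) sonority 7-3-2-1: well-formed.
(f) sonority 3-2-1-1-3: ill-formed.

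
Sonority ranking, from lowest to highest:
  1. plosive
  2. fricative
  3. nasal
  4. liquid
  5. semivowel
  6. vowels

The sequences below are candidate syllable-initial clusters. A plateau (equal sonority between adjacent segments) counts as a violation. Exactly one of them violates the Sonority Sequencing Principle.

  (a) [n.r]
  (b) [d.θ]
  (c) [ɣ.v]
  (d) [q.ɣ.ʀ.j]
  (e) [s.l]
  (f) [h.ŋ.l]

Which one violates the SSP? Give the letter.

(a) 3-4 → obeys
(b) 1-2 → obeys
(c) 2-2 → violates
(d) 1-2-4-5 → obeys
(e) 2-4 → obeys
(f) 2-3-4 → obeys

c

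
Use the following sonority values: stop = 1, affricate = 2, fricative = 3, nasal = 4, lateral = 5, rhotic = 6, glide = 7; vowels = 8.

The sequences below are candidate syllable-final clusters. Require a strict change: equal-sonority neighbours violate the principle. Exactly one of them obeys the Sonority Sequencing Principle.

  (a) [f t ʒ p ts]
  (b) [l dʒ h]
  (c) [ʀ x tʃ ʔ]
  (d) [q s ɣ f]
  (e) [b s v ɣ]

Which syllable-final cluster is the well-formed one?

c

(a) sonority 3-1-3-1-2: ill-formed.
(b) sonority 5-2-3: ill-formed.
(c) sonority 6-3-2-1: well-formed.
(d) sonority 1-3-3-3: ill-formed.
(e) sonority 1-3-3-3: ill-formed.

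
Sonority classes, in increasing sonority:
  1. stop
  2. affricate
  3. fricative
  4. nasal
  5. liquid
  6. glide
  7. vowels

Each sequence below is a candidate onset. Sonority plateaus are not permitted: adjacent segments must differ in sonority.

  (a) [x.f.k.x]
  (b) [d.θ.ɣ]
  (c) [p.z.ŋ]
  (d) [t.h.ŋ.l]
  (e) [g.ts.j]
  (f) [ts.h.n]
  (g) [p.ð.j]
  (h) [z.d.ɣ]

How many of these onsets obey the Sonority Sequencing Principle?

5

(a) [x.f.k.x]: profile 3-3-1-3 — violates.
(b) [d.θ.ɣ]: profile 1-3-3 — violates.
(c) [p.z.ŋ]: profile 1-3-4 — obeys.
(d) [t.h.ŋ.l]: profile 1-3-4-5 — obeys.
(e) [g.ts.j]: profile 1-2-6 — obeys.
(f) [ts.h.n]: profile 2-3-4 — obeys.
(g) [p.ð.j]: profile 1-3-6 — obeys.
(h) [z.d.ɣ]: profile 3-1-3 — violates.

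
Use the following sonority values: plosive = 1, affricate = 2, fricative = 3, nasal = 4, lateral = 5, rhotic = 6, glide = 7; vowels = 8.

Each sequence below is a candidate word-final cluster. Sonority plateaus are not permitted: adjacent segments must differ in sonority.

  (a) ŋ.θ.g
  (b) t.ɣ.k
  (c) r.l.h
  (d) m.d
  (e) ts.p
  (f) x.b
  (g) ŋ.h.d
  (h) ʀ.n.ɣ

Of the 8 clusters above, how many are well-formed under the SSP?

(a) 4-3-1 → obeys
(b) 1-3-1 → violates
(c) 6-5-3 → obeys
(d) 4-1 → obeys
(e) 2-1 → obeys
(f) 3-1 → obeys
(g) 4-3-1 → obeys
(h) 6-4-3 → obeys

7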